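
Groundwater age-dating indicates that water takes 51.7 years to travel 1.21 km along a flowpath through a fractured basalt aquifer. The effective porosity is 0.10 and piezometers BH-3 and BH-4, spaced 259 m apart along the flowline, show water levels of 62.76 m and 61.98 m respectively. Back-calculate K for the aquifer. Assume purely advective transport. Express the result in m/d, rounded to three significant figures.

Hydraulic gradient i = (62.76 − 61.98) / 259 = 0.78 / 259 = 0.003012
t = 51.7 years = 18870 d
L = 1.21 km = 1210 m
v = L / t = 1210 / 18870 = 0.06412 m/d
K = v · n / i = 0.06412 × 0.10 / 0.003012 = 2.13 m/d

2.13 m/d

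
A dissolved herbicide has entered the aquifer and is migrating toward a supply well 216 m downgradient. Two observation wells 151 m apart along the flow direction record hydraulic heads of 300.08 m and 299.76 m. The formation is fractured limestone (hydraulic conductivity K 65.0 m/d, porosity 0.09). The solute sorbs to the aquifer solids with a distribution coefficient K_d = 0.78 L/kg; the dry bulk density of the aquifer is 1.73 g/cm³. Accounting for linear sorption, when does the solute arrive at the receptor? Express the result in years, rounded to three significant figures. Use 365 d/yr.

6.18 years

Hydraulic gradient i = (300.08 − 299.76) / 151 = 0.32 / 151 = 0.002119
q = Ki = 65.0 × 0.002119 = 0.1377 m/d
v = Ki/n = 65.0·0.002119/0.09 = 1.531 m/d
Retardation R = 1 + ρ_b·K_d/n = 1 + 1.73×0.78/0.09 = 15.99
Contaminant velocity v_c = v/R = 1.531/15.99 = 0.09570 m/d
t = L/v_c = 216/0.09570 = 2257 d
   = 2257/365 = 6.18 yr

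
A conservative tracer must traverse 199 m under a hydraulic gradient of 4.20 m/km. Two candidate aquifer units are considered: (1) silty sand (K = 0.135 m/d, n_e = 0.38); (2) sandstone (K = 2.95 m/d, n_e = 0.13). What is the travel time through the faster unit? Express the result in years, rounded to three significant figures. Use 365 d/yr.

Unit 1 (silty sand): v = 0.135×0.0042/0.38 = 0.001492 m/d, t = 199/0.001492 = 133400 d
Unit 2 (sandstone): v = 2.95×0.0042/0.13 = 0.09531 m/d, t = 199/0.09531 = 2088 d
Faster: 2088 d / 365 = 5.72 yr

5.72 years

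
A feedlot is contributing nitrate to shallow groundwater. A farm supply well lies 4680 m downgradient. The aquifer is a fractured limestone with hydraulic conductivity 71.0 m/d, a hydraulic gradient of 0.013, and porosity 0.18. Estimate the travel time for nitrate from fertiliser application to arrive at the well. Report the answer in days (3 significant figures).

913 days

Darcy flux q = K·i = 71.0 × 0.013 = 0.9230 m/d
v_s = q/n_e = 0.9230/0.18 = 5.128 m/d
t = L / v = 4680 / 5.128 = 912.7 d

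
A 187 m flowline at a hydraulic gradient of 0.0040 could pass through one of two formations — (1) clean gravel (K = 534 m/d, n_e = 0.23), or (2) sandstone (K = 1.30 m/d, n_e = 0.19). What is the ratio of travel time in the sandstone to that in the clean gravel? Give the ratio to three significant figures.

Unit 1 (clean gravel): v = 534×0.0040/0.23 = 9.287 m/d, t = 187/9.287 = 20.14 d
Unit 2 (sandstone): v = 1.30×0.0040/0.19 = 0.02737 m/d, t = 187/0.02737 = 6833 d
t(sandstone) / t(clean gravel) = 6833/20.14 = 339

339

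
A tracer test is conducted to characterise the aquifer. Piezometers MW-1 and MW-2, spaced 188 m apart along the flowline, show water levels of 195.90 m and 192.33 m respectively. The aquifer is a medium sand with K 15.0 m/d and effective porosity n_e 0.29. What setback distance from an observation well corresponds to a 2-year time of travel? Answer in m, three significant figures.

717 m

Hydraulic gradient i = (195.90 − 192.33) / 188 = 3.57 / 188 = 0.01899
q = Ki = 15.0 × 0.01899 = 0.2848 m/d
Seepage velocity v = q / n = 0.2848 / 0.29 = 0.9822 m/d
T = 2 yr × 365 = 730 d
L = v × T = 0.9822 × 730 = 717.0 m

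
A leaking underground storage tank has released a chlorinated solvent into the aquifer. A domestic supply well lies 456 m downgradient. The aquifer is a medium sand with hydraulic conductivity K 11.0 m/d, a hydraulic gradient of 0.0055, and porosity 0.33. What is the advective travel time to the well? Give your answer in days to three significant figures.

q = Ki = 11.0 × 0.0055 = 0.06050 m/d
Average linear velocity = 0.06050 / 0.33 = 0.1833 m/d
t = L / v = 456 / 0.1833 = 2487 d

2490 days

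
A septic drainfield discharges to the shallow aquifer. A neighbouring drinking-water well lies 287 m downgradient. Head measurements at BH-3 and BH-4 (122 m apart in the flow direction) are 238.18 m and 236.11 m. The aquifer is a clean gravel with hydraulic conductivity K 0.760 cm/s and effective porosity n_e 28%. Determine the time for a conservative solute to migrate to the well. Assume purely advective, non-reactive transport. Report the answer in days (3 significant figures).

7.21 days

Hydraulic gradient i = (238.18 − 236.11) / 122 = 2.07 / 122 = 0.01697
K = 0.760 cm/s × 864 = 656.6 m/d
Specific discharge q = 656.6 × 0.01697 = 11.14 m/d
Average linear velocity = 11.14 / 0.28 = 39.79 m/d
t = L / v = 287 / 39.79 = 7.213 d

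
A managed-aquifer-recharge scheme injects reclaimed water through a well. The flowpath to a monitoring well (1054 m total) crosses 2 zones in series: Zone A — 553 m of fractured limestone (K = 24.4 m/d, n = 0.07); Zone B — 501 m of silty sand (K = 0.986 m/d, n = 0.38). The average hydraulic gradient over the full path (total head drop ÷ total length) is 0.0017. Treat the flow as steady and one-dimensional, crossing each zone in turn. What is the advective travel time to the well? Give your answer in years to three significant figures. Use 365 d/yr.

186 years

For zones in series the flux q is common to all zones; the equivalent conductivity is the harmonic (thickness-weighted) mean, K_eq = L_total / Σ(L_j/K_j).
Σ(L/K) = 553/24.4 + 501/0.986 = 22.66 + 508.1 = 530.8 d
K_eq = L_total / Σ(L/K) = 1054 / 530.8 = 1.986 m/d
q = K_eq · i = 1.986 × 0.0017 = 0.003376 m/d (same in every zone)
Zone A: v = q/n = 0.003376/0.07 = 0.04823 m/d → t_A = 553/0.04823 = 11470 d
Zone B: v = q/n = 0.003376/0.38 = 0.008884 m/d → t_B = 501/0.008884 = 56400 d
Total t = 11470 + 56400 = 67860 d
   = 67860 / 365 = 186 yr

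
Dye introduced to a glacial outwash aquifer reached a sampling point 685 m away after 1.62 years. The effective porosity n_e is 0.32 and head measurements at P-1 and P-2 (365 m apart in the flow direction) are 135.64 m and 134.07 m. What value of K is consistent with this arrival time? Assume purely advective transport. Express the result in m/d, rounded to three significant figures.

86.2 m/d

Hydraulic gradient i = (135.64 − 134.07) / 365 = 1.57 / 365 = 0.004301
t = 1.62 years = 591.3 d
v = L / t = 685 / 591.3 = 1.158 m/d
K = v · n / i = 1.158 × 0.32 / 0.004301 = 86.2 m/d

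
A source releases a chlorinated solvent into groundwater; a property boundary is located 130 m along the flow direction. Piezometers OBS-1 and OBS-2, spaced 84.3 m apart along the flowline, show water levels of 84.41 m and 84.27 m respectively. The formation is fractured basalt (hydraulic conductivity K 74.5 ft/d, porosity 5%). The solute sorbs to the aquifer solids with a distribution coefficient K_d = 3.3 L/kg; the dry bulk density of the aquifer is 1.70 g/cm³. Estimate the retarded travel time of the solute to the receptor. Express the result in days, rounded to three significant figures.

19500 days

Hydraulic gradient i = (84.41 − 84.27) / 84.3 = 0.14 / 84.3 = 0.001661
K = 74.5 ft/d × 0.3048 = 22.71 m/d
Darcy flux q = K·i = 22.71 × 0.001661 = 0.03771 m/d
Average linear velocity = 0.03771 / 0.05 = 0.7542 m/d
Retardation R = 1 + ρ_b·K_d/n = 1 + 1.70×3.3/0.05 = 113.2
Contaminant velocity v_c = v/R = 0.7542/113.2 = 0.006663 m/d
t = L/v_c = 130/0.006663 = 19510 d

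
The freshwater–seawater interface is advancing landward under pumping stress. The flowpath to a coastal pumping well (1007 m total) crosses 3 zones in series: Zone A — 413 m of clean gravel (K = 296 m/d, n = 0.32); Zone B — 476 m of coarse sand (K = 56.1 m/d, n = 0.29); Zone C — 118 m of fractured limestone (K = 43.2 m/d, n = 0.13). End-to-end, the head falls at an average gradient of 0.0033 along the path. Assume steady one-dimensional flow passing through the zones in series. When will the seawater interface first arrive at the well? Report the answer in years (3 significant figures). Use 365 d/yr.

For zones in series the flux q is common to all zones; the equivalent conductivity is the harmonic (thickness-weighted) mean, K_eq = L_total / Σ(L_j/K_j).
Σ(L/K) = 413/296 + 476/56.1 + 118/43.2 = 1.395 + 8.485 + 2.731 = 12.61 d
K_eq = L_total / Σ(L/K) = 1007 / 12.61 = 79.85 m/d
q = K_eq · i = 79.85 × 0.0033 = 0.2635 m/d (same in every zone)
Zone A: v = q/n = 0.2635/0.32 = 0.8234 m/d → t_A = 413/0.8234 = 501.6 d
Zone B: v = q/n = 0.2635/0.29 = 0.9086 m/d → t_B = 476/0.9086 = 523.9 d
Zone C: v = q/n = 0.2635/0.13 = 2.027 m/d → t_C = 118/2.027 = 58.22 d
Total t = 501.6 + 523.9 + 58.22 = 1084 d
   = 1084 / 365 = 2.97 yr

2.97 years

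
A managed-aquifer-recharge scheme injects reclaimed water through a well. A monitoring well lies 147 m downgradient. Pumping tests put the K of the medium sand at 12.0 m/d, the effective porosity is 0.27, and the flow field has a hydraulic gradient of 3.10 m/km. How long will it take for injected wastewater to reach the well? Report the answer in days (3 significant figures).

1070 days

Darcy flux q = K·i = 12.0 × 0.0031 = 0.03720 m/d
Average linear velocity = 0.03720 / 0.27 = 0.1378 m/d
t = L / v = 147 / 0.1378 = 1067 d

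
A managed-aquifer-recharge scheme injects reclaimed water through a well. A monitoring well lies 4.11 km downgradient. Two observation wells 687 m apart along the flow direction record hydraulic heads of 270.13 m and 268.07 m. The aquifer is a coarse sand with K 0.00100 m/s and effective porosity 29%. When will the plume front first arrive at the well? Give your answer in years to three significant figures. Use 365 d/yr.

12.6 years

Hydraulic gradient i = (270.13 − 268.07) / 687 = 2.06 / 687 = 0.002999
K = 0.00100 m/s × 86400 s/d = 86.40 m/d
Darcy flux q = K·i = 86.40 × 0.002999 = 0.2591 m/d
Seepage velocity v = q / n = 0.2591 / 0.29 = 0.8934 m/d
L = 4.11 km = 4110 m
t = L / v = 4110 / 0.8934 = 4601 d
   = 4601 / 365 = 12.6 yr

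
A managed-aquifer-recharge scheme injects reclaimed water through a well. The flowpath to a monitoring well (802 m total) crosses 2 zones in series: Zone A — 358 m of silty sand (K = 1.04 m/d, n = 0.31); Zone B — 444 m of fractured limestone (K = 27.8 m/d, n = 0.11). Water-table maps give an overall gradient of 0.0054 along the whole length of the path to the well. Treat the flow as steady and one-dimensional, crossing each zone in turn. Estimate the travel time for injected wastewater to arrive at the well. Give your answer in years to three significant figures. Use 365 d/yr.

Continuity: the same q passes through each zone, so ΔH = q·Σ(L_j/K_j) — the zones act as resistances in series.
Σ(L/K) = 358/1.04 + 444/27.8 = 344.2 + 15.97 = 360.2 d
K_eq = L_total / Σ(L/K) = 802 / 360.2 = 2.227 m/d
q = K_eq · i = 2.227 × 0.0054 = 0.01202 m/d (same in every zone)
Zone A: v = q/n = 0.01202/0.31 = 0.03878 m/d → t_A = 358/0.03878 = 9230 d
Zone B: v = q/n = 0.01202/0.11 = 0.1093 m/d → t_B = 444/0.1093 = 4062 d
Total t = 9230 + 4062 = 13290 d
   = 13290 / 365 = 36.4 yr

36.4 years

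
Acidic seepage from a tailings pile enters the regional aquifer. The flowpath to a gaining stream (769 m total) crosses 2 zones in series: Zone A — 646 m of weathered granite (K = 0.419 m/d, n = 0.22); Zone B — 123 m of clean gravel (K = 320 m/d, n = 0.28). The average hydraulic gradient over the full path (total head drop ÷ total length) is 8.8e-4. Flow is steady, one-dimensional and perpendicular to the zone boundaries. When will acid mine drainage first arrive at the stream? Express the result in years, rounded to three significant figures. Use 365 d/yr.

1100 years

For zones in series the flux q is common to all zones; the equivalent conductivity is the harmonic (thickness-weighted) mean, K_eq = L_total / Σ(L_j/K_j).
Σ(L/K) = 646/0.419 + 123/320 = 1542 + 0.3844 = 1542 d
K_eq = L_total / Σ(L/K) = 769 / 1542 = 0.4987 m/d
q = K_eq · i = 0.4987 × 8.8e-4 = 4.388e-4 m/d (same in every zone)
Zone A: v = q/n = 4.388e-4/0.22 = 0.001995 m/d → t_A = 646/0.001995 = 323900 d
Zone B: v = q/n = 4.388e-4/0.28 = 0.001567 m/d → t_B = 123/0.001567 = 78480 d
Total t = 323900 + 78480 = 402400 d
   = 402400 / 365 = 1100 yr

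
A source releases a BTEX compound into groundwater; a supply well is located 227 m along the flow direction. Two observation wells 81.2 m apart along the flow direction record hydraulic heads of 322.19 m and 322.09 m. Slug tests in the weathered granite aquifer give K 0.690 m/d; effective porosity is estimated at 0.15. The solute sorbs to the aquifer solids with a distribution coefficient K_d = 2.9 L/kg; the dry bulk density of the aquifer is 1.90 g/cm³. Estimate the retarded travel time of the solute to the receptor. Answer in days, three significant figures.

1.51e6 days

Hydraulic gradient i = (322.19 − 322.09) / 81.2 = 0.10 / 81.2 = 0.001232
q = Ki = 0.690 × 0.001232 = 8.498e-4 m/d
v = Ki/n = 0.690·0.001232/0.15 = 0.005665 m/d
Retardation R = 1 + ρ_b·K_d/n = 1 + 1.90×2.9/0.15 = 37.73
Contaminant velocity v_c = v/R = 0.005665/37.73 = 1.501e-4 m/d
t = L/v_c = 227/1.501e-4 = 1.512e6 d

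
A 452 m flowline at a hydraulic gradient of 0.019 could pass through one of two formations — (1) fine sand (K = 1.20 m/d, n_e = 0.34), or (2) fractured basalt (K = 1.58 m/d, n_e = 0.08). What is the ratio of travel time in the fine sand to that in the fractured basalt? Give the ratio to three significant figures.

5.60

Unit 1 (fine sand): v = 1.20×0.019/0.34 = 0.06706 m/d, t = 452/0.06706 = 6740 d
Unit 2 (fractured basalt): v = 1.58×0.019/0.08 = 0.3753 m/d, t = 452/0.3753 = 1205 d
t(fine sand) / t(fractured basalt) = 6740/1205 = 5.60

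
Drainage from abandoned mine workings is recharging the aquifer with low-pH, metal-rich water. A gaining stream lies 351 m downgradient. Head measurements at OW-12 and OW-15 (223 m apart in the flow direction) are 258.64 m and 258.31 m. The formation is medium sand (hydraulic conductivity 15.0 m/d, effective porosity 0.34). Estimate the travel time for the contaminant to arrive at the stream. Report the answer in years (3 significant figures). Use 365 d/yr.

Hydraulic gradient i = (258.64 − 258.31) / 223 = 0.33 / 223 = 0.001480
Specific discharge q = 15.0 × 0.001480 = 0.02220 m/d
Average linear velocity = 0.02220 / 0.34 = 0.06529 m/d
t = L / v = 351 / 0.06529 = 5376 d
   = 5376 / 365 = 14.7 yr

14.7 years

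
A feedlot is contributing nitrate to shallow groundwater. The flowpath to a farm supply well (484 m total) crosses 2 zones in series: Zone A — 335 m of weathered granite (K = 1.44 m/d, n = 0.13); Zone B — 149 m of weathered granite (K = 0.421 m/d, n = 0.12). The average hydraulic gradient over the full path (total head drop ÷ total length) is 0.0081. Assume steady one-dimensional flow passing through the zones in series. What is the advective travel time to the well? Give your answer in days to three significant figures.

Continuity: the same q passes through each zone, so ΔH = q·Σ(L_j/K_j) — the zones act as resistances in series.
Σ(L/K) = 335/1.44 + 149/0.421 = 232.6 + 353.9 = 586.6 d
K_eq = L_total / Σ(L/K) = 484 / 586.6 = 0.8252 m/d
q = K_eq · i = 0.8252 × 0.0081 = 0.006684 m/d (same in every zone)
Zone A: v = q/n = 0.006684/0.13 = 0.05141 m/d → t_A = 335/0.05141 = 6516 d
Zone B: v = q/n = 0.006684/0.12 = 0.05570 m/d → t_B = 149/0.05570 = 2675 d
Total t = 6516 + 2675 = 9191 d

9190 days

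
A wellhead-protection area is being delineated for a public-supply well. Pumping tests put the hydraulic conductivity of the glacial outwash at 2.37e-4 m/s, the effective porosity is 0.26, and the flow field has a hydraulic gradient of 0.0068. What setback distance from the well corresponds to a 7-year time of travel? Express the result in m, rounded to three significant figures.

1370 m

K = 2.37e-4 m/s × 86400 s/d = 20.48 m/d
Specific discharge q = 20.48 × 0.0068 = 0.1392 m/d
v = Ki/n = 20.48·0.0068/0.26 = 0.5355 m/d
T = 7 yr × 365 = 2555 d
L = v × T = 0.5355 × 2555 = 1368 m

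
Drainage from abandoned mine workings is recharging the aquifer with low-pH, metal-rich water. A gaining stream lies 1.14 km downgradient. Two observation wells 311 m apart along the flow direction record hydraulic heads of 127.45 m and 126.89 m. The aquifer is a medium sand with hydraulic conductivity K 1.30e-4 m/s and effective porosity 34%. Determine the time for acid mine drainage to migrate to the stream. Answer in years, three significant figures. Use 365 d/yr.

Hydraulic gradient i = (127.45 − 126.89) / 311 = 0.56 / 311 = 0.001801
K = 1.30e-4 m/s × 86400 s/d = 11.23 m/d
Specific discharge q = 11.23 × 0.001801 = 0.02022 m/d
Seepage velocity v = q / n = 0.02022 / 0.34 = 0.05948 m/d
L = 1.14 km = 1140 m
t = L / v = 1140 / 0.05948 = 19160 d
   = 19160 / 365 = 52.5 yr

52.5 years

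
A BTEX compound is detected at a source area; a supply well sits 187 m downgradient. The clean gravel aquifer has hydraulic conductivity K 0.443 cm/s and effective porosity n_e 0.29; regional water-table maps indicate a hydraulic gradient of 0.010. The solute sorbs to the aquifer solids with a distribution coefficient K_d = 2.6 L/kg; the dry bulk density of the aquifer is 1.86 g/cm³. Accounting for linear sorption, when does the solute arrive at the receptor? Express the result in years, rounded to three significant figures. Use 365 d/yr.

0.686 years

K = 0.443 cm/s × 864 = 382.8 m/d
Specific discharge q = 382.8 × 0.010 = 3.828 m/d
v_s = q/n_e = 3.828/0.29 = 13.20 m/d
Retardation R = 1 + ρ_b·K_d/n = 1 + 1.86×2.6/0.29 = 17.68
Contaminant velocity v_c = v/R = 13.20/17.68 = 0.7467 m/d
t = L/v_c = 187/0.7467 = 250.4 d
   = 250.4/365 = 0.686 yr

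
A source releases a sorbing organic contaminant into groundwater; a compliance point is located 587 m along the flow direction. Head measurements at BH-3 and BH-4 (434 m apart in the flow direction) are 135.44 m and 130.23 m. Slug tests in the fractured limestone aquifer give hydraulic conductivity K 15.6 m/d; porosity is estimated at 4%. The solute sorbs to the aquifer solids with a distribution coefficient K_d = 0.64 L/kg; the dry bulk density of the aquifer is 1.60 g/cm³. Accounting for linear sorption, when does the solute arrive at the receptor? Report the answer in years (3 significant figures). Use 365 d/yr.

Hydraulic gradient i = (135.44 − 130.23) / 434 = 5.21 / 434 = 0.01200
Darcy flux q = K·i = 15.6 × 0.01200 = 0.1873 m/d
Seepage velocity v = q / n = 0.1873 / 0.04 = 4.682 m/d
Retardation R = 1 + ρ_b·K_d/n = 1 + 1.60×0.64/0.04 = 26.60
Contaminant velocity v_c = v/R = 4.682/26.60 = 0.1760 m/d
t = L/v_c = 587/0.1760 = 3335 d
   = 3335/365 = 9.14 yr

9.14 years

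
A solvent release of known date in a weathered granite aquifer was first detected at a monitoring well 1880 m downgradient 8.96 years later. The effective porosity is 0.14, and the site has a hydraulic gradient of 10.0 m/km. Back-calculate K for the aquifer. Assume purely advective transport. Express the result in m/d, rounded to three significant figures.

8.05 m/d

t = 8.96 years = 3270 d
v = L / t = 1880 / 3270 = 0.5749 m/d
K = v · n / i = 0.5749 × 0.14 / 0.010 = 8.05 m/d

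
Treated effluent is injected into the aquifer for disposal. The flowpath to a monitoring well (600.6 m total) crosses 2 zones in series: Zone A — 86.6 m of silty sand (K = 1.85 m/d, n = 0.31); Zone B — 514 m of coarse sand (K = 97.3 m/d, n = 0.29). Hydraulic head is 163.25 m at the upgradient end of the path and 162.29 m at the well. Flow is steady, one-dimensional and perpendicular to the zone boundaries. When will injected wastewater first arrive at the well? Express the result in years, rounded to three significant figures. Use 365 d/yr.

Total head drop ΔH = 163.25 − 162.29 = 0.96 m
Continuity: the same q passes through each zone, so ΔH = q·Σ(L_j/K_j) — the zones act as resistances in series.
Σ(L/K) = 86.6/1.85 + 514/97.3 = 46.81 + 5.283 = 52.09 d
q = ΔH / Σ(L/K) = 0.96 / 52.09 = 0.01843 m/d (same in every zone)
Zone A: v = q/n = 0.01843/0.31 = 0.05945 m/d → t_A = 86.6/0.05945 = 1457 d
Zone B: v = q/n = 0.01843/0.29 = 0.06355 m/d → t_B = 514/0.06355 = 8089 d
Total t = 1457 + 8089 = 9545 d
   = 9545 / 365 = 26.2 yr

26.2 years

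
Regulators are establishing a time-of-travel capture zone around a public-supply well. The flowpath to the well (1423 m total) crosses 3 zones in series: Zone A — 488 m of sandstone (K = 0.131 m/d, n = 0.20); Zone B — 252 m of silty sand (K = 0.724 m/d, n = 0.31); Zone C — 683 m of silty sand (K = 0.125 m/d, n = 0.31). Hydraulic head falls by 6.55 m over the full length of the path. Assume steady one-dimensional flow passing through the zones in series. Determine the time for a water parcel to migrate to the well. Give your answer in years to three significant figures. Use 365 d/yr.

Continuity: the same q passes through each zone, so ΔH = q·Σ(L_j/K_j) — the zones act as resistances in series.
Σ(L/K) = 488/0.131 + 252/0.724 + 683/0.125 = 3725 + 348.1 + 5464 = 9537 d
q = ΔH / Σ(L/K) = 6.55 / 9537 = 6.868e-4 m/d (same in every zone)
Zone A: v = q/n = 6.868e-4/0.20 = 0.003434 m/d → t_A = 488/0.003434 = 142100 d
Zone B: v = q/n = 6.868e-4/0.31 = 0.002215 m/d → t_B = 252/0.002215 = 113700 d
Zone C: v = q/n = 6.868e-4/0.31 = 0.002215 m/d → t_C = 683/0.002215 = 308300 d
Total t = 142100 + 113700 + 308300 = 564200 d
   = 564200 / 365 = 1550 yr

1550 years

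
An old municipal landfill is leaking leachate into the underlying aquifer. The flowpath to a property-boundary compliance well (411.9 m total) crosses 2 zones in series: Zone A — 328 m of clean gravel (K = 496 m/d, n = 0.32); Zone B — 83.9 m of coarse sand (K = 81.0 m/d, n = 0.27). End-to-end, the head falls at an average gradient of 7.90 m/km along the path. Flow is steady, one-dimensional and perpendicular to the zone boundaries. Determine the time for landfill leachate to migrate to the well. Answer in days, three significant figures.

66.6 days

For zones in series the flux q is common to all zones; the equivalent conductivity is the harmonic (thickness-weighted) mean, K_eq = L_total / Σ(L_j/K_j).
Σ(L/K) = 328/496 + 83.9/81.0 = 0.6613 + 1.036 = 1.697 d
K_eq = L_total / Σ(L/K) = 411.9 / 1.697 = 242.7 m/d
q = K_eq · i = 242.7 × 0.0079 = 1.917 m/d (same in every zone)
Zone A: v = q/n = 1.917/0.32 = 5.992 m/d → t_A = 328/5.992 = 54.74 d
Zone B: v = q/n = 1.917/0.27 = 7.101 m/d → t_B = 83.9/7.101 = 11.81 d
Total t = 54.74 + 11.81 = 66.56 d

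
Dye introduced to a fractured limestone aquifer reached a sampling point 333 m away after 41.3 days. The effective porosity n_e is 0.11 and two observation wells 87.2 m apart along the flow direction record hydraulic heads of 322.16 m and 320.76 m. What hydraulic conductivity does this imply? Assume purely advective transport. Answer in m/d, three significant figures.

Hydraulic gradient i = (322.16 − 320.76) / 87.2 = 1.40 / 87.2 = 0.01606
v = L / t = 333 / 41.3 = 8.063 m/d
K = v · n / i = 8.063 × 0.11 / 0.01606 = 55.2 m/d

55.2 m/d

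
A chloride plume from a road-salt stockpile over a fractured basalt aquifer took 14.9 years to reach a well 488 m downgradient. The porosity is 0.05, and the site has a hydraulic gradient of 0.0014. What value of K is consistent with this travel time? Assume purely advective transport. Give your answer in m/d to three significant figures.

3.20 m/d

t = 14.9 years = 5439 d
v = L / t = 488 / 5439 = 0.08973 m/d
K = v · n / i = 0.08973 × 0.05 / 0.0014 = 3.20 m/d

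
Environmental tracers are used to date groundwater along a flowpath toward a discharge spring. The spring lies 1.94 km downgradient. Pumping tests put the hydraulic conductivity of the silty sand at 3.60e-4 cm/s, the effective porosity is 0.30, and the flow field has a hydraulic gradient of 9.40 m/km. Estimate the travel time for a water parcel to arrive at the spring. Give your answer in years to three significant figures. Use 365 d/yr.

545 years

K = 3.60e-4 cm/s × 864 = 0.3110 m/d
Specific discharge q = 0.3110 × 0.0094 = 0.002924 m/d
Seepage velocity v = q / n = 0.002924 / 0.30 = 0.009746 m/d
L = 1.94 km = 1940 m
t = L / v = 1940 / 0.009746 = 199100 d
   = 199100 / 365 = 545 yr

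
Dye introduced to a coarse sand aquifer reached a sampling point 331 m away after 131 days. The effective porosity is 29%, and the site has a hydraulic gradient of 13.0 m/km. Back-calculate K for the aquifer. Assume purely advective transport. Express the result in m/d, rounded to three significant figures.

v = L / t = 331 / 131 = 2.527 m/d
K = v · n / i = 2.527 × 0.29 / 0.013 = 56.4 m/d

56.4 m/d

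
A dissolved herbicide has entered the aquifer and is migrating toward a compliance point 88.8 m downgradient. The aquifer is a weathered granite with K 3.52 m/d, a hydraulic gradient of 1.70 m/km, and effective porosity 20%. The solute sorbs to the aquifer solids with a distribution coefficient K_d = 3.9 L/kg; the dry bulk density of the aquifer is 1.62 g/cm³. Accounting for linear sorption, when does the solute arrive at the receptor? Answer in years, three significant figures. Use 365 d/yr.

q = Ki = 3.52 × 0.0017 = 0.005984 m/d
v = Ki/n = 3.52·0.0017/0.20 = 0.02992 m/d
Retardation R = 1 + ρ_b·K_d/n = 1 + 1.62×3.9/0.20 = 32.59
Contaminant velocity v_c = v/R = 0.02992/32.59 = 9.181e-4 m/d
t = L/v_c = 88.8/9.181e-4 = 96720 d
   = 96720/365 = 265 yr

265 years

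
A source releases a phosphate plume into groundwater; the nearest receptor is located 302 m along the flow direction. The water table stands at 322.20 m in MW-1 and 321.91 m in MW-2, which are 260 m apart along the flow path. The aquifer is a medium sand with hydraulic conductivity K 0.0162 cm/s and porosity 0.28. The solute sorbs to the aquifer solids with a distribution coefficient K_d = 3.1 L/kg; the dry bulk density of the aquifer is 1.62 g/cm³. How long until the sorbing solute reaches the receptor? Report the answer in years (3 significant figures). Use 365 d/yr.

Hydraulic gradient i = (322.20 − 321.91) / 260 = 0.29 / 260 = 0.001115
K = 0.0162 cm/s × 864 = 14.00 m/d
Darcy flux q = K·i = 14.00 × 0.001115 = 0.01561 m/d
v = Ki/n = 14.00·0.001115/0.28 = 0.05576 m/d
Retardation R = 1 + ρ_b·K_d/n = 1 + 1.62×3.1/0.28 = 18.94
Contaminant velocity v_c = v/R = 0.05576/18.94 = 0.002945 m/d
t = L/v_c = 302/0.002945 = 102600 d
   = 102600/365 = 281 yr

281 years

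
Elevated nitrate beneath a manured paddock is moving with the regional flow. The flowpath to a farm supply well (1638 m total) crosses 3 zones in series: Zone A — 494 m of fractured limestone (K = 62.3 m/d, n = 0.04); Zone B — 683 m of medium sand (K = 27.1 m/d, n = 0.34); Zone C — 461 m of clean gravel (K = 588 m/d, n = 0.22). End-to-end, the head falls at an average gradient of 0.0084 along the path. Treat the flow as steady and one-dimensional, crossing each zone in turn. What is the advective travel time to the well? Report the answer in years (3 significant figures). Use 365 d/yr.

Steady 1-D flow in series ⇒ the Darcy flux q is identical in every zone and the zone head losses add (resistances L/K in series).
Σ(L/K) = 494/62.3 + 683/27.1 + 461/588 = 7.929 + 25.20 + 0.7840 = 33.92 d
K_eq = L_total / Σ(L/K) = 1638 / 33.92 = 48.30 m/d
q = K_eq · i = 48.30 × 0.0084 = 0.4057 m/d (same in every zone)
Zone A: v = q/n = 0.4057/0.04 = 10.14 m/d → t_A = 494/10.14 = 48.71 d
Zone B: v = q/n = 0.4057/0.34 = 1.193 m/d → t_B = 683/1.193 = 572.4 d
Zone C: v = q/n = 0.4057/0.22 = 1.844 m/d → t_C = 461/1.844 = 250.0 d
Total t = 48.71 + 572.4 + 250.0 = 871.1 d
   = 871.1 / 365 = 2.39 yr

2.39 years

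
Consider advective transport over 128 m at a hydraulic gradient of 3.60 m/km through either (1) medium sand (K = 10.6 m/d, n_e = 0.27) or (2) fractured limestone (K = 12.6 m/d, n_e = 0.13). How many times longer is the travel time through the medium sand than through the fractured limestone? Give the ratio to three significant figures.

Unit 1 (medium sand): v = 10.6×0.0036/0.27 = 0.1413 m/d, t = 128/0.1413 = 905.7 d
Unit 2 (fractured limestone): v = 12.6×0.0036/0.13 = 0.3489 m/d, t = 128/0.3489 = 366.8 d
t(medium sand) / t(fractured limestone) = 905.7/366.8 = 2.47

2.47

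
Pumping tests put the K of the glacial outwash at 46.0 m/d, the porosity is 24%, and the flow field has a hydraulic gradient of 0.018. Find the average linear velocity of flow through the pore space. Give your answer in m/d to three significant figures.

3.45 m/d

q = Ki = 46.0 × 0.018 = 0.8280 m/d
Average linear velocity = 0.8280 / 0.24 = 3.450 m/d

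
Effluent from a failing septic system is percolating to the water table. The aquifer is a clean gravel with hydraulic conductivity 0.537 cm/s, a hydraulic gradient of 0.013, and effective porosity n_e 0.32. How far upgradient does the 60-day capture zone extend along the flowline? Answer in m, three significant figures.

1130 m

K = 0.537 cm/s × 864 = 464.0 m/d
Darcy flux q = K·i = 464.0 × 0.013 = 6.032 m/d
Average linear velocity = 6.032 / 0.32 = 18.85 m/d
L = v × T = 18.85 × 60 = 1131 m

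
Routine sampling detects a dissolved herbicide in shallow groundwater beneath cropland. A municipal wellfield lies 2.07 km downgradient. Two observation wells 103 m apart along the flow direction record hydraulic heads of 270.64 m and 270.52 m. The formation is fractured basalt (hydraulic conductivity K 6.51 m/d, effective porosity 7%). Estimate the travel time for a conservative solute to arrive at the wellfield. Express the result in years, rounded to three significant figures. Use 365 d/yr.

Hydraulic gradient i = (270.64 − 270.52) / 103 = 0.12 / 103 = 0.001165
Darcy flux q = K·i = 6.51 × 0.001165 = 0.007584 m/d
v = Ki/n = 6.51·0.001165/0.07 = 0.1083 m/d
L = 2.07 km = 2070 m
t = L / v = 2070 / 0.1083 = 19100 d
   = 19100 / 365 = 52.3 yr

52.3 years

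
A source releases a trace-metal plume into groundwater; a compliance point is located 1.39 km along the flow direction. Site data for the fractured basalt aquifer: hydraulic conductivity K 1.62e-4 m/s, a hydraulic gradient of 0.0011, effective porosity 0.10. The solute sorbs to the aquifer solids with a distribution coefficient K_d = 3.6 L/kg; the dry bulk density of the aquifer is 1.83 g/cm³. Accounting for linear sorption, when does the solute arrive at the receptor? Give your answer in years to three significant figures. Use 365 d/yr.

K = 1.62e-4 m/s × 86400 s/d = 14.00 m/d
q = Ki = 14.00 × 0.0011 = 0.01540 m/d
Average linear velocity = 0.01540 / 0.10 = 0.1540 m/d
Retardation R = 1 + ρ_b·K_d/n = 1 + 1.83×3.6/0.10 = 66.88
Contaminant velocity v_c = v/R = 0.1540/66.88 = 0.002302 m/d
L = 1.39 km = 1390 m
t = L/v_c = 1390/0.002302 = 603800 d
   = 603800/365 = 1650 yr

1650 years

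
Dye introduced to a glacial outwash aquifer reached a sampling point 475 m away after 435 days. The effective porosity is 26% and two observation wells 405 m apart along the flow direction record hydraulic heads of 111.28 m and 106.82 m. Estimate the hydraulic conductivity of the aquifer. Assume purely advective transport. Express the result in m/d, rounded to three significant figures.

Hydraulic gradient i = (111.28 − 106.82) / 405 = 4.46 / 405 = 0.01101
v = L / t = 475 / 435 = 1.092 m/d
K = v · n / i = 1.092 × 0.26 / 0.01101 = 25.8 m/d

25.8 m/d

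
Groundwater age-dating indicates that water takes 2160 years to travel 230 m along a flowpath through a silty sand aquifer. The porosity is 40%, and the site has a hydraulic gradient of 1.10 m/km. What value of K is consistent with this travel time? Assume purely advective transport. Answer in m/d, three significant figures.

0.106 m/d

t = 2160 years = 788400 d
v = L / t = 230 / 788400 = 2.917e-4 m/d
K = v · n / i = 2.917e-4 × 0.40 / 0.0011 = 0.106 m/d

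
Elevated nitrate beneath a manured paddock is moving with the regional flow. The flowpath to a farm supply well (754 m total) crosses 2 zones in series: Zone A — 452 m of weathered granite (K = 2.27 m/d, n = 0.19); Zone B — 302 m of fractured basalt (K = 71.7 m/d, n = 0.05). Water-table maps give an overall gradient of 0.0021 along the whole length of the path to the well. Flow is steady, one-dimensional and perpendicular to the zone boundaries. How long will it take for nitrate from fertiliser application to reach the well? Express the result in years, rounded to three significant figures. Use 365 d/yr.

Steady 1-D flow in series ⇒ the Darcy flux q is identical in every zone and the zone head losses add (resistances L/K in series).
Σ(L/K) = 452/2.27 + 302/71.7 = 199.1 + 4.212 = 203.3 d
K_eq = L_total / Σ(L/K) = 754 / 203.3 = 3.708 m/d
q = K_eq · i = 3.708 × 0.0021 = 0.007787 m/d (same in every zone)
Zone A: v = q/n = 0.007787/0.19 = 0.04099 m/d → t_A = 452/0.04099 = 11030 d
Zone B: v = q/n = 0.007787/0.05 = 0.1557 m/d → t_B = 302/0.1557 = 1939 d
Total t = 11030 + 1939 = 12970 d
   = 12970 / 365 = 35.5 yr

35.5 years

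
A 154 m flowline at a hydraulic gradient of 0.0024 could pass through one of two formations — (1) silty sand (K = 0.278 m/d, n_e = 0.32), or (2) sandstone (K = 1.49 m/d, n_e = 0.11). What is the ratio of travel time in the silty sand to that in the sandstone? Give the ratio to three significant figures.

15.6

Unit 1 (silty sand): v = 0.278×0.0024/0.32 = 0.002085 m/d, t = 154/0.002085 = 73860 d
Unit 2 (sandstone): v = 1.49×0.0024/0.11 = 0.03251 m/d, t = 154/0.03251 = 4737 d
t(silty sand) / t(sandstone) = 73860/4737 = 15.6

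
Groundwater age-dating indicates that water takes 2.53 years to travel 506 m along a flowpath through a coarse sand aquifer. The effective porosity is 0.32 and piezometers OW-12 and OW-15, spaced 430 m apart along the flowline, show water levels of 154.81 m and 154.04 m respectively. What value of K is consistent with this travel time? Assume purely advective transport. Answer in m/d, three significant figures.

Hydraulic gradient i = (154.81 − 154.04) / 430 = 0.77 / 430 = 0.001791
t = 2.53 years = 923.4 d
v = L / t = 506 / 923.4 = 0.5479 m/d
K = v · n / i = 0.5479 × 0.32 / 0.001791 = 97.9 m/d

97.9 m/d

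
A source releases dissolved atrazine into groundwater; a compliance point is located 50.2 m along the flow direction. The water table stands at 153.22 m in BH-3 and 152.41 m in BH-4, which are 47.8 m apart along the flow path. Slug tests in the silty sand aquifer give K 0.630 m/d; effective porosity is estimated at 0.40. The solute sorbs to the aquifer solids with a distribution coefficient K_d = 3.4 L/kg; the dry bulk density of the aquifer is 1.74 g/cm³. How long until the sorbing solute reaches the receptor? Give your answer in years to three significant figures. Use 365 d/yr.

81.4 years

Hydraulic gradient i = (153.22 − 152.41) / 47.8 = 0.81 / 47.8 = 0.01695
Darcy flux q = K·i = 0.630 × 0.01695 = 0.01068 m/d
v = Ki/n = 0.630·0.01695/0.40 = 0.02669 m/d
Retardation R = 1 + ρ_b·K_d/n = 1 + 1.74×3.4/0.40 = 15.79
Contaminant velocity v_c = v/R = 0.02669/15.79 = 0.001690 m/d
t = L/v_c = 50.2/0.001690 = 29700 d
   = 29700/365 = 81.4 yr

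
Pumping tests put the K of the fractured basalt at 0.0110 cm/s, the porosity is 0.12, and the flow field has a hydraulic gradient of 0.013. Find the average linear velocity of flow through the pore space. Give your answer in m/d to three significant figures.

1.03 m/d

K = 0.0110 cm/s × 864 = 9.504 m/d
Darcy flux q = K·i = 9.504 × 0.013 = 0.1236 m/d
v = Ki/n = 9.504·0.013/0.12 = 1.030 m/d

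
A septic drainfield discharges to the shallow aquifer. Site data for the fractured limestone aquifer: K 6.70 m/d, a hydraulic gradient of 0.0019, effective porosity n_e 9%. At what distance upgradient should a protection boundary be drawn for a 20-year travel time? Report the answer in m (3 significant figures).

1030 m

q = Ki = 6.70 × 0.0019 = 0.01273 m/d
v_s = q/n_e = 0.01273/0.09 = 0.1414 m/d
T = 20 yr × 365 = 7300 d
L = v × T = 0.1414 × 7300 = 1033 m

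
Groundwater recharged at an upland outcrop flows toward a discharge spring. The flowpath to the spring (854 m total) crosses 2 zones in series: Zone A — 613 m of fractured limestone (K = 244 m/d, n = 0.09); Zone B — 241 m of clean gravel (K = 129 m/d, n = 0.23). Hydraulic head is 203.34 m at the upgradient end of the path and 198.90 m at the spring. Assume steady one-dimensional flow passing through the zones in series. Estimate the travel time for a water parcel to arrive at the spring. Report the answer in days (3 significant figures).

109 days

Total head drop ΔH = 203.34 − 198.90 = 4.44 m
Steady 1-D flow in series ⇒ the Darcy flux q is identical in every zone and the zone head losses add (resistances L/K in series).
Σ(L/K) = 613/244 + 241/129 = 2.512 + 1.868 = 4.381 d
q = ΔH / Σ(L/K) = 4.44 / 4.381 = 1.014 m/d (same in every zone)
Zone A: v = q/n = 1.014/0.09 = 11.26 m/d → t_A = 613/11.26 = 54.43 d
Zone B: v = q/n = 1.014/0.23 = 4.407 m/d → t_B = 241/4.407 = 54.69 d
Total t = 54.43 + 54.69 = 109.1 d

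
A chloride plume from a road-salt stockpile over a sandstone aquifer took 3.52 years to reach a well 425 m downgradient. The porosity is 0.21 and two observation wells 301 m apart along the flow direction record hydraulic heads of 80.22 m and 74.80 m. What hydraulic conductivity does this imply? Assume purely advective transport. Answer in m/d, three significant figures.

Hydraulic gradient i = (80.22 − 74.80) / 301 = 5.42 / 301 = 0.01801
t = 3.52 years = 1285 d
v = L / t = 425 / 1285 = 0.3308 m/d
K = v · n / i = 0.3308 × 0.21 / 0.01801 = 3.86 m/d

3.86 m/d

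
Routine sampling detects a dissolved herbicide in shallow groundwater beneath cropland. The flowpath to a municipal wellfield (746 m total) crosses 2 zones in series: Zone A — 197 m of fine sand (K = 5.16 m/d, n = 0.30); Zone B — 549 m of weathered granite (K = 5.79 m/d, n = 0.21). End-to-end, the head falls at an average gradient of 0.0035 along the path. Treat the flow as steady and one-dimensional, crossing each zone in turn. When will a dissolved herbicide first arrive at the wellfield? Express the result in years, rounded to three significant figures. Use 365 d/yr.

Steady 1-D flow in series ⇒ the Darcy flux q is identical in every zone and the zone head losses add (resistances L/K in series).
Σ(L/K) = 197/5.16 + 549/5.79 = 38.18 + 94.82 = 133.0 d
K_eq = L_total / Σ(L/K) = 746 / 133.0 = 5.609 m/d
q = K_eq · i = 5.609 × 0.0035 = 0.01963 m/d (same in every zone)
Zone A: v = q/n = 0.01963/0.30 = 0.06544 m/d → t_A = 197/0.06544 = 3010 d
Zone B: v = q/n = 0.01963/0.21 = 0.09349 m/d → t_B = 549/0.09349 = 5873 d
Total t = 3010 + 5873 = 8883 d
   = 8883 / 365 = 24.3 yr

24.3 years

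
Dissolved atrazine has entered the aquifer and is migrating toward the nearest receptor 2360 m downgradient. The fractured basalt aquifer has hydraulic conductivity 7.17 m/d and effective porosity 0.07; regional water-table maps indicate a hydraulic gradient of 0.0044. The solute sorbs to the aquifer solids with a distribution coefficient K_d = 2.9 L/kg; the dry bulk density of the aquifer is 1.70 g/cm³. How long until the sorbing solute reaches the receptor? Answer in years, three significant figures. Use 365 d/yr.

q = Ki = 7.17 × 0.0044 = 0.03155 m/d
v_s = q/n_e = 0.03155/0.07 = 0.4507 m/d
Retardation R = 1 + ρ_b·K_d/n = 1 + 1.70×2.9/0.07 = 71.43
Contaminant velocity v_c = v/R = 0.4507/71.43 = 0.006310 m/d
t = L/v_c = 2360/0.006310 = 374000 d
   = 374000/365 = 1020 yr

1020 years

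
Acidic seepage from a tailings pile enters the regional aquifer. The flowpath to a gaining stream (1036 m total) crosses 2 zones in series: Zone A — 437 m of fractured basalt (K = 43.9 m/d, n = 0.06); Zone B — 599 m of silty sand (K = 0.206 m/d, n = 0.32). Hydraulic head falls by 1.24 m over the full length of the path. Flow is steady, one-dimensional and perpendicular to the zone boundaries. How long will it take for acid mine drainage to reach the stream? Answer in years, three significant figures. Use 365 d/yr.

Steady 1-D flow in series ⇒ the Darcy flux q is identical in every zone and the zone head losses add (resistances L/K in series).
Σ(L/K) = 437/43.9 + 599/0.206 = 9.954 + 2908 = 2918 d
q = ΔH / Σ(L/K) = 1.24 / 2918 = 4.250e-4 m/d (same in every zone)
Zone A: v = q/n = 4.250e-4/0.06 = 0.007083 m/d → t_A = 437/0.007083 = 61700 d
Zone B: v = q/n = 4.250e-4/0.32 = 0.001328 m/d → t_B = 599/0.001328 = 451000 d
Total t = 61700 + 451000 = 512700 d
   = 512700 / 365 = 1400 yr

1400 years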